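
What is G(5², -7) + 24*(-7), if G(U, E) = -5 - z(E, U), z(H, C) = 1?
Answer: -174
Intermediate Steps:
G(U, E) = -6 (G(U, E) = -5 - 1*1 = -5 - 1 = -6)
G(5², -7) + 24*(-7) = -6 + 24*(-7) = -6 - 168 = -174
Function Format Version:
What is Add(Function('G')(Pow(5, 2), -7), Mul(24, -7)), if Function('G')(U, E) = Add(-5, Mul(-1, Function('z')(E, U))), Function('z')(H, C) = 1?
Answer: -174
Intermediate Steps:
Function('G')(U, E) = -6 (Function('G')(U, E) = Add(-5, Mul(-1, 1)) = Add(-5, -1) = -6)
Add(Function('G')(Pow(5, 2), -7), Mul(24, -7)) = Add(-6, Mul(24, -7)) = Add(-6, -168) = -174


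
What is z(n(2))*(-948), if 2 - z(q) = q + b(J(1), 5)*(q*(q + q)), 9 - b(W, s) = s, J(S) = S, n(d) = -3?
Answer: 63516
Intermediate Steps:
b(W, s) = 9 - s
z(q) = 2 - q - 8*q² (z(q) = 2 - (q + (9 - 1*5)*(q*(q + q))) = 2 - (q + (9 - 5)*(q*(2*q))) = 2 - (q + 4*(2*q²)) = 2 - (q + 8*q²) = 2 + (-q - 8*q²) = 2 - q - 8*q²)
z(n(2))*(-948) = (2 - 1*(-3) - 8*(-3)²)*(-948) = (2 + 3 - 8*9)*(-948) = (2 + 3 - 72)*(-948) = -67*(-948) = 63516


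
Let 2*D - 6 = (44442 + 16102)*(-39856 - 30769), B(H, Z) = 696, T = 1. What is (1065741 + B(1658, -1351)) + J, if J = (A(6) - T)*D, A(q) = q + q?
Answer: -23516493530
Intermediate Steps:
A(q) = 2*q
D = -2137959997 (D = 3 + ((44442 + 16102)*(-39856 - 30769))/2 = 3 + (60544*(-70625))/2 = 3 + (1/2)*(-4275920000) = 3 - 2137960000 = -2137959997)
J = -23517559967 (J = (2*6 - 1*1)*(-2137959997) = (12 - 1)*(-2137959997) = 11*(-2137959997) = -23517559967)
(1065741 + B(1658, -1351)) + J = (1065741 + 696) - 23517559967 = 1066437 - 23517559967 = -23516493530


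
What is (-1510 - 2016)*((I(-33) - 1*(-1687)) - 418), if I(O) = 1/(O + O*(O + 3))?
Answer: -4282094284/957 ≈ -4.4745e+6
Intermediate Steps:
I(O) = 1/(O + O*(3 + O))
(-1510 - 2016)*((I(-33) - 1*(-1687)) - 418) = (-1510 - 2016)*((1/((-33)*(4 - 33)) - 1*(-1687)) - 418) = -3526*((-1/33/(-29) + 1687) - 418) = -3526*((-1/33*(-1/29) + 1687) - 418) = -3526*((1/957 + 1687) - 418) = -3526*(1614460/957 - 418) = -3526*1214434/957 = -4282094284/957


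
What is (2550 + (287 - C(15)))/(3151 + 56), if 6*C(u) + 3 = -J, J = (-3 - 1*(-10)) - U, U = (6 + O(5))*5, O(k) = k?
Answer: 5659/6414 ≈ 0.88229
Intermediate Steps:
U = 55 (U = (6 + 5)*5 = 11*5 = 55)
J = -48 (J = (-3 - 1*(-10)) - 1*55 = (-3 + 10) - 55 = 7 - 55 = -48)
C(u) = 15/2 (C(u) = -½ + (-1*(-48))/6 = -½ + (⅙)*48 = -½ + 8 = 15/2)
(2550 + (287 - C(15)))/(3151 + 56) = (2550 + (287 - 1*15/2))/(3151 + 56) = (2550 + (287 - 15/2))/3207 = (2550 + 559/2)*(1/3207) = (5659/2)*(1/3207) = 5659/6414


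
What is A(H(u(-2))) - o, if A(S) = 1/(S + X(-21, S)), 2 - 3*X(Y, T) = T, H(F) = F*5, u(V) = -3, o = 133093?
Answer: -3726607/28 ≈ -1.3309e+5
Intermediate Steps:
H(F) = 5*F
X(Y, T) = ⅔ - T/3
A(S) = 1/(⅔ + 2*S/3) (A(S) = 1/(S + (⅔ - S/3)) = 1/(⅔ + 2*S/3))
A(H(u(-2))) - o = 3/(2*(1 + 5*(-3))) - 1*133093 = 3/(2*(1 - 15)) - 133093 = (3/2)/(-14) - 133093 = (3/2)*(-1/14) - 133093 = -3/28 - 133093 = -3726607/28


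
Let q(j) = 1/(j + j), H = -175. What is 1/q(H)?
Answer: -350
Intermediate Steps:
q(j) = 1/(2*j)
1/q(H) = 1/((½)/(-175)) = 1/((½)*(-1/175)) = 1/(-1/350) = -350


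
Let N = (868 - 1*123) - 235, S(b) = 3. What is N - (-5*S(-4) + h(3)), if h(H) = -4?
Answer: 529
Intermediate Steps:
N = 510 (N = (868 - 123) - 235 = 745 - 235 = 510)
N - (-5*S(-4) + h(3)) = 510 - (-5*3 - 4) = 510 - (-15 - 4) = 510 - 1*(-19) = 510 + 19 = 529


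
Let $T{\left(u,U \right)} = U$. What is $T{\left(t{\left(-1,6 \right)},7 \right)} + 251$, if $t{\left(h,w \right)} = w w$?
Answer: $258$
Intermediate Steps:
$t{\left(h,w \right)} = w^{2}$
$T{\left(t{\left(-1,6 \right)},7 \right)} + 251 = 7 + 251 = 258$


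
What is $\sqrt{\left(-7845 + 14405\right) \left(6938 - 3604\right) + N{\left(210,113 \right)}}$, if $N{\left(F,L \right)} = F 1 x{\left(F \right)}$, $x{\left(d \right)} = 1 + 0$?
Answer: $25 \sqrt{34994} \approx 4676.7$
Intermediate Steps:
$x{\left(d \right)} = 1$
$N{\left(F,L \right)} = F$ ($N{\left(F,L \right)} = F 1 \cdot 1 = F 1 = F$)
$\sqrt{\left(-7845 + 14405\right) \left(6938 - 3604\right) + N{\left(210,113 \right)}} = \sqrt{\left(-7845 + 14405\right) \left(6938 - 3604\right) + 210} = \sqrt{6560 \cdot 3334 + 210} = \sqrt{21871040 + 210} = \sqrt{21871250} = 25 \sqrt{34994}$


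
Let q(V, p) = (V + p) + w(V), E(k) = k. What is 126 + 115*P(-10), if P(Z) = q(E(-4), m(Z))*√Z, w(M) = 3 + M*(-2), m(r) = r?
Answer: 126 - 345*I*√10 ≈ 126.0 - 1091.0*I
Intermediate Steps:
w(M) = 3 - 2*M
q(V, p) = 3 + p - V (q(V, p) = (V + p) + (3 - 2*V) = 3 + p - V)
P(Z) = √Z*(7 + Z) (P(Z) = (3 + Z - 1*(-4))*√Z = (3 + Z + 4)*√Z = (7 + Z)*√Z = √Z*(7 + Z))
126 + 115*P(-10) = 126 + 115*(√(-10)*(7 - 10)) = 126 + 115*((I*√10)*(-3)) = 126 + 115*(-3*I*√10) = 126 - 345*I*√10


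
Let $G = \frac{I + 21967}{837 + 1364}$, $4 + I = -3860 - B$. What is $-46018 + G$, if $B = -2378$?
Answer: $- \frac{101265137}{2201} \approx -46009.0$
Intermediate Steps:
$I = -1486$ ($I = -4 - 1482 = -1486$)
$G = \frac{20481}{2201}$ ($G = \frac{-1486 + 21967}{837 + 1364} = \frac{20481}{2201} \approx 9.3053$)
$-46018 + G = -46018 + \frac{20481}{2201} = - \frac{101265137}{2201}$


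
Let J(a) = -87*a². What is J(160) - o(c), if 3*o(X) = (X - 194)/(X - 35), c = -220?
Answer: -189312046/85 ≈ -2.2272e+6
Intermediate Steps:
o(X) = (-194 + X)/(3*(-35 + X)) (o(X) = ((X - 194)/(X - 35))/3 = ((-194 + X)/(-35 + X))/3 = (-194 + X)/(3*(-35 + X)))
J(160) - o(c) = -87*160² - (-194 - 220)/(3*(-35 - 220)) = -87*25600 - (-414)/(3*(-255)) = -2227200 - (-1)*(-414)/(3*255) = -2227200 - 1*46/85 = -2227200 - 46/85 = -189312046/85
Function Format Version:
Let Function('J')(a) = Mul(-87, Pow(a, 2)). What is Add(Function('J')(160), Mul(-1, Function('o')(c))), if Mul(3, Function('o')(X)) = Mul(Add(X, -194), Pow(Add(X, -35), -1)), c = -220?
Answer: Rational(-189312046, 85) ≈ -2.2272e+6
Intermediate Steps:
Function('o')(X) = Mul(Rational(1, 3), Pow(Add(-35, X), -1), Add(-194, X)) (Function('o')(X) = Mul(Rational(1, 3), Mul(Add(X, -194), Pow(Add(X, -35), -1))) = Mul(Rational(1, 3), Mul(Add(-194, X), Pow(Add(-35, X), -1))) = Mul(Rational(1, 3), Mul(Pow(Add(-35, X), -1), Add(-194, X))) = Mul(Rational(1, 3), Pow(Add(-35, X), -1), Add(-194, X)))
Add(Function('J')(160), Mul(-1, Function('o')(c))) = Add(Mul(-87, Pow(160, 2)), Mul(-1, Mul(Rational(1, 3), Pow(Add(-35, -220), -1), Add(-194, -220)))) = Add(Mul(-87, 25600), Mul(-1, Mul(Rational(1, 3), Pow(-255, -1), -414))) = Add(-2227200, Mul(-1, Mul(Rational(1, 3), Rational(-1, 255), -414))) = Add(-2227200, Mul(-1, Rational(46, 85))) = Add(-2227200, Rational(-46, 85)) = Rational(-189312046, 85)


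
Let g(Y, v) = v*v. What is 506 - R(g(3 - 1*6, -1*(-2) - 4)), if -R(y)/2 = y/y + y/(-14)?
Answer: 3552/7 ≈ 507.43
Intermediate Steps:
g(Y, v) = v**2
R(y) = -2 + y/7 (R(y) = -2*(y/y + y/(-14)) = -2*(1 + y*(-1/14)) = -2*(1 - y/14) = -2 + y/7)
506 - R(g(3 - 1*6, -1*(-2) - 4)) = 506 - (-2 + (-1*(-2) - 4)**2/7) = 506 - (-2 + (2 - 4)**2/7) = 506 - (-2 + (1/7)*(-2)**2) = 506 - (-2 + (1/7)*4) = 506 - (-2 + 4/7) = 506 - 1*(-10/7) = 506 + 10/7 = 3552/7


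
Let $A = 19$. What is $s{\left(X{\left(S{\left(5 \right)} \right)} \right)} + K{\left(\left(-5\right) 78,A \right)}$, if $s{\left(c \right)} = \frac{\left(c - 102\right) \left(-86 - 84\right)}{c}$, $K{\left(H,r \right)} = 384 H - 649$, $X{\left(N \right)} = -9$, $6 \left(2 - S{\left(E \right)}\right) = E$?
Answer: $- \frac{457517}{3} \approx -1.5251 \cdot 10^{5}$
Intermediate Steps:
$S{\left(E \right)} = 2 - \frac{E}{6}$
$K{\left(H,r \right)} = -649 + 384 H$
$s{\left(c \right)} = \frac{17340 - 170 c}{c}$ ($s{\left(c \right)} = \frac{\left(-102 + c\right) \left(-170\right)}{c} = \frac{17340 - 170 c}{c}$)
$s{\left(X{\left(S{\left(5 \right)} \right)} \right)} + K{\left(\left(-5\right) 78,A \right)} = \left(-170 + \frac{17340}{-9}\right) + \left(-649 + 384 \left(\left(-5\right) 78\right)\right) = \left(-170 + 17340 \left(- \frac{1}{9}\right)\right) + \left(-649 + 384 \left(-390\right)\right) = \left(-170 - \frac{5780}{3}\right) - 150409 = - \frac{6290}{3} - 150409 = - \frac{457517}{3}$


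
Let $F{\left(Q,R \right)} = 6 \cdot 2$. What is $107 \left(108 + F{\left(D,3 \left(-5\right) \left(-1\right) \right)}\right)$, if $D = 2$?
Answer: $12840$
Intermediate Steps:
$F{\left(Q,R \right)} = 12$
$107 \left(108 + F{\left(D,3 \left(-5\right) \left(-1\right) \right)}\right) = 107 \left(108 + 12\right) = 107 \cdot 120 = 12840$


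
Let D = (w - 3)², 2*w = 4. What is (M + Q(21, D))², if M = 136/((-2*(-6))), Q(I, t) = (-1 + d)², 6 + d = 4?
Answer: 3721/9 ≈ 413.44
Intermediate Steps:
d = -2 (d = -6 + 4 = -2)
w = 2 (w = (½)*4 = 2)
D = 1 (D = (2 - 3)² = (-1)² = 1)
Q(I, t) = 9 (Q(I, t) = (-1 - 2)² = (-3)² = 9)
M = 34/3 (M = 136/12 = 136*(1/12) = 34/3 ≈ 11.333)
(M + Q(21, D))² = (34/3 + 9)² = (61/3)² = 3721/9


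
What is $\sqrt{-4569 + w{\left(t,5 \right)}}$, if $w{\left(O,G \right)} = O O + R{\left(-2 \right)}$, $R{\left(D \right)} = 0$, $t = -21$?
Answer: $4 i \sqrt{258} \approx 64.25 i$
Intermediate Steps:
$w{\left(O,G \right)} = O^{2}$ ($w{\left(O,G \right)} = O O + 0 = O^{2} + 0 = O^{2}$)
$\sqrt{-4569 + w{\left(t,5 \right)}} = \sqrt{-4569 + \left(-21\right)^{2}} = \sqrt{-4569 + 441} = \sqrt{-4128} = 4 i \sqrt{258}$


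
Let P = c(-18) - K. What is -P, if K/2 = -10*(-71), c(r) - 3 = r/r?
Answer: 1416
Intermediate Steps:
c(r) = 4 (c(r) = 3 + r/r = 3 + 1 = 4)
K = 1420 (K = 2*(-10*(-71)) = 2*710 = 1420)
P = -1416 (P = 4 - 1*1420 = 4 - 1420 = -1416)
-P = -1*(-1416) = 1416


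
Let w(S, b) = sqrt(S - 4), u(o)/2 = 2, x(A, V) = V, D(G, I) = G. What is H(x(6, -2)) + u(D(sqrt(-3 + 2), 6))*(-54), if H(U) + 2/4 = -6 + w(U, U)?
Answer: -445/2 + I*sqrt(6) ≈ -222.5 + 2.4495*I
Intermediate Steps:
u(o) = 4 (u(o) = 2*2 = 4)
w(S, b) = sqrt(-4 + S)
H(U) = -13/2 + sqrt(-4 + U) (H(U) = -1/2 + (-6 + sqrt(-4 + U)) = -13/2 + sqrt(-4 + U))
H(x(6, -2)) + u(D(sqrt(-3 + 2), 6))*(-54) = (-13/2 + sqrt(-4 - 2)) + 4*(-54) = (-13/2 + sqrt(-6)) - 216 = (-13/2 + I*sqrt(6)) - 216 = -445/2 + I*sqrt(6)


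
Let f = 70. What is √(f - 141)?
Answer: I*√71 ≈ 8.4261*I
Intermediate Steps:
√(f - 141) = √(70 - 141) = √(-71) = I*√71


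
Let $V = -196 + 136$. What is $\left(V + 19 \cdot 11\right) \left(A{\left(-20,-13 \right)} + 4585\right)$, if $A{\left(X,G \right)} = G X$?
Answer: $721905$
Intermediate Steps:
$V = -60$
$\left(V + 19 \cdot 11\right) \left(A{\left(-20,-13 \right)} + 4585\right) = \left(-60 + 19 \cdot 11\right) \left(\left(-13\right) \left(-20\right) + 4585\right) = \left(-60 + 209\right) \left(260 + 4585\right) = 149 \cdot 4845 = 721905$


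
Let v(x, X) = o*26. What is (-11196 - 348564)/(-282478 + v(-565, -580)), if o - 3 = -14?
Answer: 89940/70691 ≈ 1.2723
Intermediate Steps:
o = -11 (o = 3 - 14 = -11)
v(x, X) = -286 (v(x, X) = -11*26 = -286)
(-11196 - 348564)/(-282478 + v(-565, -580)) = (-11196 - 348564)/(-282478 - 286) = -359760/(-282764) = -359760*(-1/282764) = 89940/70691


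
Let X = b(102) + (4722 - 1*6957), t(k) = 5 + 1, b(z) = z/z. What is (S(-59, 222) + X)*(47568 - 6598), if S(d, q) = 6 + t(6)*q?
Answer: -36709120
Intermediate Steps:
b(z) = 1
t(k) = 6
X = -2234 (X = 1 + (4722 - 1*6957) = 1 + (4722 - 6957) = 1 - 2235 = -2234)
S(d, q) = 6 + 6*q
(S(-59, 222) + X)*(47568 - 6598) = ((6 + 6*222) - 2234)*(47568 - 6598) = ((6 + 1332) - 2234)*40970 = (1338 - 2234)*40970 = -896*40970 = -36709120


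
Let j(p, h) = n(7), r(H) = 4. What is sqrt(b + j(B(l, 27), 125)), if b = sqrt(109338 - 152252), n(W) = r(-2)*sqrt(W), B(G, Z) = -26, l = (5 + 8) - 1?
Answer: sqrt(4*sqrt(7) + I*sqrt(42914)) ≈ 10.441 + 9.9208*I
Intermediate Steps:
l = 12 (l = 13 - 1 = 12)
n(W) = 4*sqrt(W)
j(p, h) = 4*sqrt(7)
b = I*sqrt(42914) (b = sqrt(-42914) = I*sqrt(42914) ≈ 207.16*I)
sqrt(b + j(B(l, 27), 125)) = sqrt(I*sqrt(42914) + 4*sqrt(7)) = sqrt(4*sqrt(7) + I*sqrt(42914))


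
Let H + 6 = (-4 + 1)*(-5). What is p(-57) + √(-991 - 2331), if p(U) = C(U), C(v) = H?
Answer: 9 + I*√3322 ≈ 9.0 + 57.637*I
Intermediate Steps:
H = 9 (H = -6 + (-4 + 1)*(-5) = -6 - 3*(-5) = -6 + 15 = 9)
C(v) = 9
p(U) = 9
p(-57) + √(-991 - 2331) = 9 + √(-991 - 2331) = 9 + √(-3322) = 9 + I*√3322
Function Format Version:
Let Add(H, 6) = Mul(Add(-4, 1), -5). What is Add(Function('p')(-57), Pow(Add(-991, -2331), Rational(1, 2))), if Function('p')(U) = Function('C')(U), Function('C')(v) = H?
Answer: Add(9, Mul(I, Pow(3322, Rational(1, 2)))) ≈ Add(9.0000, Mul(57.637, I))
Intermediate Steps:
H = 9 (H = Add(-6, Mul(Add(-4, 1), -5)) = Add(-6, Mul(-3, -5)) = Add(-6, 15) = 9)
Function('C')(v) = 9
Function('p')(U) = 9
Add(Function('p')(-57), Pow(Add(-991, -2331), Rational(1, 2))) = Add(9, Pow(Add(-991, -2331), Rational(1, 2))) = Add(9, Pow(-3322, Rational(1, 2))) = Add(9, Mul(I, Pow(3322, Rational(1, 2))))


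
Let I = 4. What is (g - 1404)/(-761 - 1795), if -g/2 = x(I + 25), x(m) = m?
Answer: 731/1278 ≈ 0.57199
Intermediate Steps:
g = -58 (g = -2*(4 + 25) = -2*29 = -58)
(g - 1404)/(-761 - 1795) = (-58 - 1404)/(-761 - 1795) = -1462/(-2556) = -1462*(-1/2556) = 731/1278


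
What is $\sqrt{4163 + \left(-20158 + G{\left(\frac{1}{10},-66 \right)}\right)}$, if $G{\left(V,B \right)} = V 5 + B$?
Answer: $\frac{3 i \sqrt{7138}}{2} \approx 126.73 i$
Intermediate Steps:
$G{\left(V,B \right)} = B + 5 V$ ($G{\left(V,B \right)} = 5 V + B = B + 5 V$)
$\sqrt{4163 + \left(-20158 + G{\left(\frac{1}{10},-66 \right)}\right)} = \sqrt{4163 - \left(20224 - \frac{1}{2}\right)} = \sqrt{4163 + \left(-20158 + \left(-66 + 5 \cdot \frac{1}{10}\right)\right)} = \sqrt{4163 + \left(-20158 + \left(-66 + \frac{1}{2}\right)\right)} = \sqrt{4163 - \frac{40447}{2}} = \sqrt{- \frac{32121}{2}} = \frac{3 i \sqrt{7138}}{2}$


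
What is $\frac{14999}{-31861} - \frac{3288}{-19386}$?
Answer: $- \frac{31001941}{102942891} \approx -0.30116$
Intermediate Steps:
$\frac{14999}{-31861} - \frac{3288}{-19386} = 14999 \left(- \frac{1}{31861}\right) - - \frac{548}{3231} = - \frac{14999}{31861} + \frac{548}{3231} = - \frac{31001941}{102942891}$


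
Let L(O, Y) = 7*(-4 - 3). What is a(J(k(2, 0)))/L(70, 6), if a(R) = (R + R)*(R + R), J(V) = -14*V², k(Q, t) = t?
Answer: 0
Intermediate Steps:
a(R) = 4*R² (a(R) = (2*R)*(2*R) = 4*R²)
L(O, Y) = -49 (L(O, Y) = 7*(-7) = -49)
a(J(k(2, 0)))/L(70, 6) = (4*(-14*0²)²)/(-49) = (4*(-14*0)²)*(-1/49) = (4*0²)*(-1/49) = (4*0)*(-1/49) = 0*(-1/49) = 0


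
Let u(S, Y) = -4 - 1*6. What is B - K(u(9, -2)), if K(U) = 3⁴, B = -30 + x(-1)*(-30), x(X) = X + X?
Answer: -51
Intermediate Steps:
x(X) = 2*X
u(S, Y) = -10 (u(S, Y) = -4 - 6 = -10)
B = 30 (B = -30 + (2*(-1))*(-30) = -30 - 2*(-30) = -30 + 60 = 30)
K(U) = 81
B - K(u(9, -2)) = 30 - 1*81 = 30 - 81 = -51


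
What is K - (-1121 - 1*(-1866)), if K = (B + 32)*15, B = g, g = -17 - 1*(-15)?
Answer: -295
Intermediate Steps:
g = -2 (g = -17 + 15 = -2)
B = -2
K = 450 (K = (-2 + 32)*15 = 30*15 = 450)
K - (-1121 - 1*(-1866)) = 450 - (-1121 - 1*(-1866)) = 450 - (-1121 + 1866) = 450 - 1*745 = 450 - 745 = -295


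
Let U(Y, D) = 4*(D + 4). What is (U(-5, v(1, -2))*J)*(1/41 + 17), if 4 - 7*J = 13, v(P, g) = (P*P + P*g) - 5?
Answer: 50256/287 ≈ 175.11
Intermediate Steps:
v(P, g) = -5 + P² + P*g (v(P, g) = (P² + P*g) - 5 = -5 + P² + P*g)
U(Y, D) = 16 + 4*D (U(Y, D) = 4*(4 + D) = 16 + 4*D)
J = -9/7 (J = 4/7 - ⅐*13 = 4/7 - 13/7 = -9/7 ≈ -1.2857)
(U(-5, v(1, -2))*J)*(1/41 + 17) = ((16 + 4*(-5 + 1² + 1*(-2)))*(-9/7))*(1/41 + 17) = ((16 + 4*(-5 + 1 - 2))*(-9/7))*(1/41 + 17) = ((16 + 4*(-6))*(-9/7))*(698/41) = ((16 - 24)*(-9/7))*(698/41) = -8*(-9/7)*(698/41) = (72/7)*(698/41) = 50256/287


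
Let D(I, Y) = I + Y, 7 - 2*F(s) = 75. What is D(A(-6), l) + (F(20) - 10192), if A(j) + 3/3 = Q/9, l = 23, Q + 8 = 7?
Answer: -91837/9 ≈ -10204.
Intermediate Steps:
Q = -1 (Q = -8 + 7 = -1)
F(s) = -34 (F(s) = 7/2 - ½*75 = 7/2 - 75/2 = -34)
A(j) = -10/9 (A(j) = -1 - 1/9 = -1 - 1*⅑ = -1 - ⅑ = -10/9)
D(A(-6), l) + (F(20) - 10192) = (-10/9 + 23) + (-34 - 10192) = 197/9 - 10226 = -91837/9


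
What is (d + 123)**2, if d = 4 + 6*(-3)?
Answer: 11881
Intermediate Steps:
d = -14 (d = 4 - 18 = -14)
(d + 123)**2 = (-14 + 123)**2 = 109**2 = 11881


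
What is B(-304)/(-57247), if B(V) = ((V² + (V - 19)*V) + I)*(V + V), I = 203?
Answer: 6105952/3013 ≈ 2026.5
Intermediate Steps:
B(V) = 2*V*(203 + V² + V*(-19 + V)) (B(V) = ((V² + (V - 19)*V) + 203)*(V + V) = ((V² + (-19 + V)*V) + 203)*(2*V) = ((V² + V*(-19 + V)) + 203)*(2*V) = (203 + V² + V*(-19 + V))*(2*V) = 2*V*(203 + V² + V*(-19 + V)))
B(-304)/(-57247) = (2*(-304)*(203 - 19*(-304) + 2*(-304)²))/(-57247) = (2*(-304)*(203 + 5776 + 2*92416))*(-1/57247) = (2*(-304)*(203 + 5776 + 184832))*(-1/57247) = (2*(-304)*190811)*(-1/57247) = -116013088*(-1/57247) = 6105952/3013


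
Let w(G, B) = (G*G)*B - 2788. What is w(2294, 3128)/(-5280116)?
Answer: -4115224255/1320029 ≈ -3117.5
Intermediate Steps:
w(G, B) = -2788 + B*G**2 (w(G, B) = G**2*B - 2788 = B*G**2 - 2788 = -2788 + B*G**2)
w(2294, 3128)/(-5280116) = (-2788 + 3128*2294**2)/(-5280116) = (-2788 + 3128*5262436)*(-1/5280116) = (-2788 + 16460899808)*(-1/5280116) = 16460897020*(-1/5280116) = -4115224255/1320029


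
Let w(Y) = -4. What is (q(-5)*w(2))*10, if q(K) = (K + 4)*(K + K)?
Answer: -400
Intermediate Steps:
q(K) = 2*K*(4 + K) (q(K) = (4 + K)*(2*K) = 2*K*(4 + K))
(q(-5)*w(2))*10 = ((2*(-5)*(4 - 5))*(-4))*10 = ((2*(-5)*(-1))*(-4))*10 = (10*(-4))*10 = -40*10 = -400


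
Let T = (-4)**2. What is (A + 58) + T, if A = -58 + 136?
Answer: 152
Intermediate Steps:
T = 16
A = 78
(A + 58) + T = (78 + 58) + 16 = 136 + 16 = 152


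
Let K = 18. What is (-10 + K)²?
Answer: 64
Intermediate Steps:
(-10 + K)² = (-10 + 18)² = 8² = 64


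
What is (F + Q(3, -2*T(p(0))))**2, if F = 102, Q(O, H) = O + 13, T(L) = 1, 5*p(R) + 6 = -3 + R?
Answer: 13924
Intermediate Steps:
p(R) = -9/5 + R/5 (p(R) = -6/5 + (-3 + R)/5 = -6/5 + (-3/5 + R/5) = -9/5 + R/5)
Q(O, H) = 13 + O
(F + Q(3, -2*T(p(0))))**2 = (102 + (13 + 3))**2 = (102 + 16)**2 = 118**2 = 13924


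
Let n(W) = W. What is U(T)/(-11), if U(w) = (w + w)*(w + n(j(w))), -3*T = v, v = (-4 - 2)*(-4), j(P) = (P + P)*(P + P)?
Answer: 3968/11 ≈ 360.73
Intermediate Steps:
j(P) = 4*P**2 (j(P) = (2*P)*(2*P) = 4*P**2)
v = 24 (v = -6*(-4) = 24)
T = -8 (T = -1/3*24 = -8)
U(w) = 2*w*(w + 4*w**2) (U(w) = (w + w)*(w + 4*w**2) = (2*w)*(w + 4*w**2) = 2*w*(w + 4*w**2))
U(T)/(-11) = ((-8)**2*(2 + 8*(-8)))/(-11) = (64*(2 - 64))*(-1/11) = (64*(-62))*(-1/11) = -3968*(-1/11) = 3968/11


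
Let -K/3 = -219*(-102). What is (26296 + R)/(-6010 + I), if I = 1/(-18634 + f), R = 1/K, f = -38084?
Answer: -5552692650593/1269078298863 ≈ -4.3754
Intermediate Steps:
K = -67014 (K = -(-657)*(-102) = -3*22338 = -67014)
R = -1/67014 (R = 1/(-67014) = -1/67014 ≈ -1.4922e-5)
I = -1/56718 (I = 1/(-18634 - 38084) = 1/(-56718) = -1/56718 ≈ -1.7631e-5)
(26296 + R)/(-6010 + I) = (26296 - 1/67014)/(-6010 - 1/56718) = 1762200143/(67014*(-340875181/56718)) = (1762200143/67014)*(-56718/340875181) = -5552692650593/1269078298863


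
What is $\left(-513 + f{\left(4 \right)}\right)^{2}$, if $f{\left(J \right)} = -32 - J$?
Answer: $301401$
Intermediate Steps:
$\left(-513 + f{\left(4 \right)}\right)^{2} = \left(-513 - 36\right)^{2} = \left(-549\right)^{2} = 301401$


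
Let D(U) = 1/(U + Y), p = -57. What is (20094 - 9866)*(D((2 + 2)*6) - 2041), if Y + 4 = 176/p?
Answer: -5030813119/241 ≈ -2.0875e+7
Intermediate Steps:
Y = -404/57 (Y = -4 + 176/(-57) = -4 + 176*(-1/57) = -4 - 176/57 = -404/57 ≈ -7.0877)
D(U) = 1/(-404/57 + U) (D(U) = 1/(U - 404/57) = 1/(-404/57 + U))
(20094 - 9866)*(D((2 + 2)*6) - 2041) = (20094 - 9866)*(57/(-404 + 57*((2 + 2)*6)) - 2041) = 10228*(57/(-404 + 57*(4*6)) - 2041) = 10228*(57/(-404 + 57*24) - 2041) = 10228*(57/(-404 + 1368) - 2041) = 10228*(57/964 - 2041) = 10228*(-1967467/964) = -5030813119/241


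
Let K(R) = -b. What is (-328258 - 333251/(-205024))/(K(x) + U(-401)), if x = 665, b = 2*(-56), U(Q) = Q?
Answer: 67300434941/59251936 ≈ 1135.8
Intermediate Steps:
b = -112
K(R) = 112 (K(R) = -1*(-112) = 112)
(-328258 - 333251/(-205024))/(K(x) + U(-401)) = (-328258 - 333251/(-205024))/(112 - 401) = (-328258 - 333251*(-1/205024))/(-289) = (-328258 + 333251/205024)*(-1/289) = -67300434941/205024*(-1/289) = 67300434941/59251936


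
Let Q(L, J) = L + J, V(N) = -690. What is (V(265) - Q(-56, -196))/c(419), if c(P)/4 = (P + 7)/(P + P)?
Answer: -30587/142 ≈ -215.40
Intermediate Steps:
Q(L, J) = J + L
c(P) = 2*(7 + P)/P (c(P) = 4*((P + 7)/(P + P)) = 4*((7 + P)/((2*P))) = 4*((7 + P)*(1/(2*P))) = 4*((7 + P)/(2*P)) = 2*(7 + P)/P)
(V(265) - Q(-56, -196))/c(419) = (-690 - (-196 - 56))/(2 + 14/419) = (-690 - 1*(-252))/(2 + 14*(1/419)) = (-690 + 252)/(2 + 14/419) = -438/852/419 = -438*419/852 = -30587/142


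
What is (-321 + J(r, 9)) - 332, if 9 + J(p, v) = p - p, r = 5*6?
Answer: -662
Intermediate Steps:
r = 30
J(p, v) = -9 (J(p, v) = -9 + (p - p) = -9 + 0 = -9)
(-321 + J(r, 9)) - 332 = (-321 - 9) - 332 = -330 - 332 = -662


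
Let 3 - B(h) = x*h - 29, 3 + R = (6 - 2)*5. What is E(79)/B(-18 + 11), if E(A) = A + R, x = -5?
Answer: -32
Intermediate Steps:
R = 17 (R = -3 + (6 - 2)*5 = -3 + 4*5 = -3 + 20 = 17)
E(A) = 17 + A (E(A) = A + 17 = 17 + A)
B(h) = 32 + 5*h (B(h) = 3 - (-5*h - 29) = 3 - (-29 - 5*h) = 3 + (29 + 5*h) = 32 + 5*h)
E(79)/B(-18 + 11) = (17 + 79)/(32 + 5*(-18 + 11)) = 96/(32 + 5*(-7)) = 96/(32 - 35) = 96/(-3) = 96*(-1/3) = -32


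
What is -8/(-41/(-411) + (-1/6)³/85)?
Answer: -20122560/250783 ≈ -80.239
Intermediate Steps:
-8/(-41/(-411) + (-1/6)³/85) = -8/(-41*(-1/411) + (-1*⅙)³*(1/85)) = -8/(41/411 + (-⅙)³*(1/85)) = -8/(41/411 - 1/216*1/85) = -8/(41/411 - 1/18360) = -8/250783/2515320 = -8*2515320/250783 = -20122560/250783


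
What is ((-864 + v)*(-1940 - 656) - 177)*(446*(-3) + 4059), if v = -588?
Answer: 10256034015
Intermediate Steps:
((-864 + v)*(-1940 - 656) - 177)*(446*(-3) + 4059) = ((-864 - 588)*(-1940 - 656) - 177)*(446*(-3) + 4059) = (-1452*(-2596) - 177)*(-1338 + 4059) = (3769392 - 177)*2721 = 3769215*2721 = 10256034015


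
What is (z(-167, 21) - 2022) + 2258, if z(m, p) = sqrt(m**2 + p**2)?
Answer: 236 + sqrt(28330) ≈ 404.32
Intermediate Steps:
(z(-167, 21) - 2022) + 2258 = (sqrt((-167)**2 + 21**2) - 2022) + 2258 = (sqrt(27889 + 441) - 2022) + 2258 = (sqrt(28330) - 2022) + 2258 = (-2022 + sqrt(28330)) + 2258 = 236 + sqrt(28330)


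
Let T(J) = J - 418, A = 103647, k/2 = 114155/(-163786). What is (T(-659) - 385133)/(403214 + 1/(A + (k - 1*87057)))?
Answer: -47696609003650/49796588658173 ≈ -0.95783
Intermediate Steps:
k = -114155/81893 (k = 2*(114155/(-163786)) = 2*(114155*(-1/163786)) = 2*(-114155/163786) = -114155/81893 ≈ -1.3940)
T(J) = -418 + J
(T(-659) - 385133)/(403214 + 1/(A + (k - 1*87057))) = ((-418 - 659) - 385133)/(403214 + 1/(103647 + (-114155/81893 - 1*87057))) = (-1077 - 385133)/(403214 + 1/(103647 + (-114155/81893 - 87057))) = -386210/(403214 + 1/(103647 - 7129473056/81893)) = -386210/(403214 + 1/(1358490715/81893)) = -386210/(403214 + 81893/1358490715) = -386210/547762475239903/1358490715 = -386210*1358490715/547762475239903 = -47696609003650/49796588658173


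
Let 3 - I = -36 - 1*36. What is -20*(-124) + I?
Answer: 2555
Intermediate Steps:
I = 75 (I = 3 - (-36 - 1*36) = 3 - (-36 - 36) = 3 - 1*(-72) = 3 + 72 = 75)
-20*(-124) + I = -20*(-124) + 75 = 2480 + 75 = 2555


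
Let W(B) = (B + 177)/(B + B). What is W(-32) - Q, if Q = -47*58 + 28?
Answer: 172527/64 ≈ 2695.7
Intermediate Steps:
W(B) = (177 + B)/(2*B) (W(B) = (177 + B)/((2*B)) = (177 + B)*(1/(2*B)) = (177 + B)/(2*B))
Q = -2698 (Q = -2726 + 28 = -2698)
W(-32) - Q = (½)*(177 - 32)/(-32) - 1*(-2698) = (½)*(-1/32)*145 + 2698 = -145/64 + 2698 = 172527/64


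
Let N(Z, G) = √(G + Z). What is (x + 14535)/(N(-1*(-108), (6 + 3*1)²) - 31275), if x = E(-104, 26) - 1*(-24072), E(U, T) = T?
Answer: -134249675/108680604 - 38633*√21/326041812 ≈ -1.2358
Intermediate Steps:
x = 24098 (x = 26 - 1*(-24072) = 26 + 24072 = 24098)
(x + 14535)/(N(-1*(-108), (6 + 3*1)²) - 31275) = (24098 + 14535)/(√((6 + 3*1)² - 1*(-108)) - 31275) = 38633/(√((6 + 3)² + 108) - 31275) = 38633/(√(9² + 108) - 31275) = 38633/(√(81 + 108) - 31275) = 38633/(√189 - 31275) = 38633/(3*√21 - 31275) = 38633/(-31275 + 3*√21)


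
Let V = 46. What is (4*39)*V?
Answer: 7176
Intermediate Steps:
(4*39)*V = (4*39)*46 = 156*46 = 7176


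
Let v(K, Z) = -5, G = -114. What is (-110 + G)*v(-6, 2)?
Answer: 1120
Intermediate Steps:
(-110 + G)*v(-6, 2) = (-110 - 114)*(-5) = -224*(-5) = 1120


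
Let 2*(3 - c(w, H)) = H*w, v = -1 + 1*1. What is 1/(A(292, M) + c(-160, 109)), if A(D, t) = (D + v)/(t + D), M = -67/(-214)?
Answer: 62555/545729753 ≈ 0.00011463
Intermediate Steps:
v = 0 (v = -1 + 1 = 0)
c(w, H) = 3 - H*w/2
M = 67/214 (M = -67*(-1/214) = 67/214 ≈ 0.31308)
A(D, t) = D/(D + t) (A(D, t) = (D + 0)/(t + D) = D/(D + t))
1/(A(292, M) + c(-160, 109)) = 1/(292/(292 + 67/214) + (3 - ½*109*(-160))) = 1/(292/(62555/214) + (3 + 8720)) = 1/(292*(214/62555) + 8723) = 1/(62488/62555 + 8723) = 1/(545729753/62555) = 62555/545729753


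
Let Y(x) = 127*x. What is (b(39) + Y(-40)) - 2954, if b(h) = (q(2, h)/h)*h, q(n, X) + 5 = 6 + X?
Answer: -7994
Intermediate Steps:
q(n, X) = 1 + X (q(n, X) = -5 + (6 + X) = 1 + X)
b(h) = 1 + h (b(h) = ((1 + h)/h)*h = 1 + h)
(b(39) + Y(-40)) - 2954 = ((1 + 39) + 127*(-40)) - 2954 = (40 - 5080) - 2954 = -5040 - 2954 = -7994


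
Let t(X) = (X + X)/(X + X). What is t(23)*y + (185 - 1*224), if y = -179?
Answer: -218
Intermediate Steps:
t(X) = 1 (t(X) = (2*X)/((2*X)) = (2*X)*(1/(2*X)) = 1)
t(23)*y + (185 - 1*224) = 1*(-179) + (185 - 1*224) = -179 + (185 - 224) = -179 - 39 = -218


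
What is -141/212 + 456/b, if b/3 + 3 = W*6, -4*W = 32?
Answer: -39415/10812 ≈ -3.6455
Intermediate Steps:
W = -8 (W = -1/4*32 = -8)
b = -153 (b = -9 + 3*(-8*6) = -9 + 3*(-48) = -9 - 144 = -153)
-141/212 + 456/b = -141/212 + 456/(-153) = -141*1/212 + 456*(-1/153) = -141/212 - 152/51 = -39415/10812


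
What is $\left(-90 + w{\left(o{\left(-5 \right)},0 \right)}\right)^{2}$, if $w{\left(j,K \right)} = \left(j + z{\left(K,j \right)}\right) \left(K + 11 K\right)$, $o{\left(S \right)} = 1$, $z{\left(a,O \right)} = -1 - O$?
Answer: $8100$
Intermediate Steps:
$w{\left(j,K \right)} = - 12 K$ ($w{\left(j,K \right)} = \left(j - \left(1 + j\right)\right) \left(K + 11 K\right) = - 12 K$)
$\left(-90 + w{\left(o{\left(-5 \right)},0 \right)}\right)^{2} = \left(-90 - 0\right)^{2} = \left(-90 + 0\right)^{2} = \left(-90\right)^{2} = 8100$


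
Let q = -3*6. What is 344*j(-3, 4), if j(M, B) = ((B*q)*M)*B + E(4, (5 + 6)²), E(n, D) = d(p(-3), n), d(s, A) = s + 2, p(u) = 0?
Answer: 297904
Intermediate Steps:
q = -18
d(s, A) = 2 + s
E(n, D) = 2 (E(n, D) = 2 + 0 = 2)
j(M, B) = 2 - 18*M*B² (j(M, B) = ((B*(-18))*M)*B + 2 = ((-18*B)*M)*B + 2 = (-18*B*M)*B + 2 = -18*M*B² + 2 = 2 - 18*M*B²)
344*j(-3, 4) = 344*(2 - 18*(-3)*4²) = 344*(2 - 18*(-3)*16) = 344*(2 + 864) = 344*866 = 297904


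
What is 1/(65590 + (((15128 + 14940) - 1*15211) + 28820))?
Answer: 1/109267 ≈ 9.1519e-6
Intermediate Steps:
1/(65590 + (((15128 + 14940) - 1*15211) + 28820)) = 1/(65590 + ((30068 - 15211) + 28820)) = 1/(65590 + (14857 + 28820)) = 1/(65590 + 43677) = 1/109267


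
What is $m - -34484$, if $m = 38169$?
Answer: $72653$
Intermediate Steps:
$m - -34484 = 38169 - -34484 = 38169 + 34484 = 72653$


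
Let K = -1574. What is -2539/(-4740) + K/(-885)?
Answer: 129437/55932 ≈ 2.3142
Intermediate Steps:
-2539/(-4740) + K/(-885) = -2539/(-4740) - 1574/(-885) = -2539*(-1/4740) - 1574*(-1/885) = 2539/4740 + 1574/885 = 129437/55932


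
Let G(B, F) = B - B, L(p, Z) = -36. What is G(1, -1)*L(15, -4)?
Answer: 0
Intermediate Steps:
G(B, F) = 0
G(1, -1)*L(15, -4) = 0*(-36) = 0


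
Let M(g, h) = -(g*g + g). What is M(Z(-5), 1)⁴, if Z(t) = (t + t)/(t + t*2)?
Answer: 10000/6561 ≈ 1.5242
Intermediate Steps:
Z(t) = ⅔ (Z(t) = (2*t)/(t + 2*t) = (2*t)/((3*t)) = (2*t)*(1/(3*t)) = ⅔)
M(g, h) = -g - g² (M(g, h) = -(g² + g) = -(g + g²) = -g - g²)
M(Z(-5), 1)⁴ = (-1*⅔*(1 + ⅔))⁴ = (-1*⅔*5/3)⁴ = (-10/9)⁴ = 10000/6561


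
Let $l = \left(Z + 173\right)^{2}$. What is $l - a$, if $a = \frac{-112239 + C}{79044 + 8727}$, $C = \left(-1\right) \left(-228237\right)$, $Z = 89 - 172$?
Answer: $\frac{236943034}{29257} \approx 8098.7$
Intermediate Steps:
$Z = -83$ ($Z = 89 - 172 = -83$)
$C = 228237$
$l = 8100$ ($l = \left(-83 + 173\right)^{2} = 90^{2} = 8100$)
$a = \frac{38666}{29257}$ ($a = \frac{-112239 + 228237}{79044 + 8727} = \frac{115998}{87771} = 115998 \cdot \frac{1}{87771} = \frac{38666}{29257} \approx 1.3216$)
$l - a = 8100 - \frac{38666}{29257} = \frac{236943034}{29257}$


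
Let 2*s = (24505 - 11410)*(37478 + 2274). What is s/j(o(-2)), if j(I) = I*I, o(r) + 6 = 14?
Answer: 65069055/16 ≈ 4.0668e+6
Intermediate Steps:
o(r) = 8 (o(r) = -6 + 14 = 8)
j(I) = I²
s = 260276220 (s = ((24505 - 11410)*(37478 + 2274))/2 = (13095*39752)/2 = (½)*520552440 = 260276220)
s/j(o(-2)) = 260276220/(8²) = 260276220/64 = 260276220*(1/64) = 65069055/16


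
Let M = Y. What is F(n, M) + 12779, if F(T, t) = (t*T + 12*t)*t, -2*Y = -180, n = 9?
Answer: 182879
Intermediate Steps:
Y = 90 (Y = -½*(-180) = 90)
M = 90
F(T, t) = t*(12*t + T*t) (F(T, t) = (T*t + 12*t)*t = (12*t + T*t)*t = t*(12*t + T*t))
F(n, M) + 12779 = 90²*(12 + 9) + 12779 = 8100*21 + 12779 = 170100 + 12779 = 182879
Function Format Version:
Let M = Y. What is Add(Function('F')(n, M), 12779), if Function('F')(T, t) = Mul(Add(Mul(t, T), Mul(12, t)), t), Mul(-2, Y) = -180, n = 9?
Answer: 182879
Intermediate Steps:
Y = 90 (Y = Mul(Rational(-1, 2), -180) = 90)
M = 90
Function('F')(T, t) = Mul(t, Add(Mul(12, t), Mul(T, t))) (Function('F')(T, t) = Mul(Add(Mul(T, t), Mul(12, t)), t) = Mul(Add(Mul(12, t), Mul(T, t)), t) = Mul(t, Add(Mul(12, t), Mul(T, t))))
Add(Function('F')(n, M), 12779) = Add(Mul(Pow(90, 2), Add(12, 9)), 12779) = Add(Mul(8100, 21), 12779) = Add(170100, 12779) = 182879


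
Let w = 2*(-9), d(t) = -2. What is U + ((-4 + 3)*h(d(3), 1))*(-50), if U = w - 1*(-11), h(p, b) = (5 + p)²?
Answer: 443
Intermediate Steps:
w = -18
U = -7 (U = -18 - 1*(-11) = -18 + 11 = -7)
U + ((-4 + 3)*h(d(3), 1))*(-50) = -7 + ((-4 + 3)*(5 - 2)²)*(-50) = -7 - 1*3²*(-50) = -7 - 1*9*(-50) = -7 - 9*(-50) = -7 + 450 = 443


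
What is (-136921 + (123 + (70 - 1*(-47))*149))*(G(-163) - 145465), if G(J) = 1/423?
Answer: 7344730654310/423 ≈ 1.7363e+10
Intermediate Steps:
G(J) = 1/423
(-136921 + (123 + (70 - 1*(-47))*149))*(G(-163) - 145465) = (-136921 + (123 + (70 - 1*(-47))*149))*(1/423 - 145465) = (-136921 + (123 + (70 + 47)*149))*(-61531694/423) = (-136921 + (123 + 117*149))*(-61531694/423) = (-136921 + (123 + 17433))*(-61531694/423) = (-136921 + 17556)*(-61531694/423) = -119365*(-61531694/423) = 7344730654310/423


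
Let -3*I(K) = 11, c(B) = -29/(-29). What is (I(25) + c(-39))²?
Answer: 64/9 ≈ 7.1111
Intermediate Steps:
c(B) = 1 (c(B) = -29*(-1/29) = 1)
I(K) = -11/3 (I(K) = -⅓*11 = -11/3)
(I(25) + c(-39))² = (-11/3 + 1)² = (-8/3)² = 64/9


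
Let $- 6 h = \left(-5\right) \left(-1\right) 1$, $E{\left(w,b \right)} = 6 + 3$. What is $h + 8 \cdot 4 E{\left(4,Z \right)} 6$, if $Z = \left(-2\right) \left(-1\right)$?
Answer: $\frac{10363}{6} \approx 1727.2$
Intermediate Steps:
$Z = 2$
$E{\left(w,b \right)} = 9$
$h = - \frac{5}{6}$ ($h = - \frac{\left(-5\right) \left(-1\right) 1}{6} = - \frac{5 \cdot 1}{6} = \left(- \frac{1}{6}\right) 5 = - \frac{5}{6} \approx -0.83333$)
$h + 8 \cdot 4 E{\left(4,Z \right)} 6 = - \frac{5}{6} + 8 \cdot 4 \cdot 9 \cdot 6 = - \frac{5}{6} + 8 \cdot 36 \cdot 6 = - \frac{5}{6} + 8 \cdot 216 = - \frac{5}{6} + 1728 = \frac{10363}{6}$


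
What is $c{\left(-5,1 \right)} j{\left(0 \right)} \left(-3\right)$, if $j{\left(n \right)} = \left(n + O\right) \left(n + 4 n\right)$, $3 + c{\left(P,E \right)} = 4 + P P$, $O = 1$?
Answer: $0$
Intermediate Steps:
$c{\left(P,E \right)} = 1 + P^{2}$ ($c{\left(P,E \right)} = -3 + \left(4 + P P\right) = -3 + \left(4 + P^{2}\right) = 1 + P^{2}$)
$j{\left(n \right)} = 5 n \left(1 + n\right)$ ($j{\left(n \right)} = \left(n + 1\right) \left(n + 4 n\right) = \left(1 + n\right) 5 n = 5 n \left(1 + n\right)$)
$c{\left(-5,1 \right)} j{\left(0 \right)} \left(-3\right) = \left(1 + \left(-5\right)^{2}\right) 5 \cdot 0 \left(1 + 0\right) \left(-3\right) = \left(1 + 25\right) 5 \cdot 0 \cdot 1 \left(-3\right) = 26 \cdot 0 \left(-3\right) = 0 \left(-3\right) = 0$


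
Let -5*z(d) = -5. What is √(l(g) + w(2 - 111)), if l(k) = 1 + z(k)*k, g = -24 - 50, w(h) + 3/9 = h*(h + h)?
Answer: √213198/3 ≈ 153.91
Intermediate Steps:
w(h) = -⅓ + 2*h² (w(h) = -⅓ + h*(h + h) = -⅓ + h*(2*h) = -⅓ + 2*h²)
z(d) = 1 (z(d) = -⅕*(-5) = 1)
g = -74
l(k) = 1 + k (l(k) = 1 + 1*k = 1 + k)
√(l(g) + w(2 - 111)) = √((1 - 74) + (-⅓ + 2*(2 - 111)²)) = √(-73 + (-⅓ + 2*(-109)²)) = √(-73 + (-⅓ + 2*11881)) = √(-73 + (-⅓ + 23762)) = √(-73 + 71285/3) = √(71066/3) = √213198/3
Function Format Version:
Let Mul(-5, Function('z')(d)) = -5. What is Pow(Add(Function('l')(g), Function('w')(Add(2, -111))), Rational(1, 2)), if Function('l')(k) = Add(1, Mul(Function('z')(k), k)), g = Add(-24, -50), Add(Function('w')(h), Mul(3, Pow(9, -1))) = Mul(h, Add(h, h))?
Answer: Mul(Rational(1, 3), Pow(213198, Rational(1, 2))) ≈ 153.91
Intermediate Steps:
Function('w')(h) = Add(Rational(-1, 3), Mul(2, Pow(h, 2))) (Function('w')(h) = Add(Rational(-1, 3), Mul(h, Add(h, h))) = Add(Rational(-1, 3), Mul(h, Mul(2, h))) = Add(Rational(-1, 3), Mul(2, Pow(h, 2))))
Function('z')(d) = 1 (Function('z')(d) = Mul(Rational(-1, 5), -5) = 1)
g = -74
Function('l')(k) = Add(1, k) (Function('l')(k) = Add(1, Mul(1, k)) = Add(1, k))
Pow(Add(Function('l')(g), Function('w')(Add(2, -111))), Rational(1, 2)) = Pow(Add(Add(1, -74), Add(Rational(-1, 3), Mul(2, Pow(Add(2, -111), 2)))), Rational(1, 2)) = Pow(Add(-73, Add(Rational(-1, 3), Mul(2, Pow(-109, 2)))), Rational(1, 2)) = Pow(Add(-73, Add(Rational(-1, 3), Mul(2, 11881))), Rational(1, 2)) = Pow(Add(-73, Add(Rational(-1, 3), 23762)), Rational(1, 2)) = Pow(Add(-73, Rational(71285, 3)), Rational(1, 2)) = Pow(Rational(71066, 3), Rational(1, 2)) = Mul(Rational(1, 3), Pow(213198, Rational(1, 2)))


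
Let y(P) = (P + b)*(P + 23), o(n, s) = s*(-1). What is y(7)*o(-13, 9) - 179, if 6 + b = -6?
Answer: 1171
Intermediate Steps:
b = -12 (b = -6 - 6 = -12)
o(n, s) = -s
y(P) = (-12 + P)*(23 + P) (y(P) = (P - 12)*(P + 23) = (-12 + P)*(23 + P))
y(7)*o(-13, 9) - 179 = (-276 + 7² + 11*7)*(-1*9) - 179 = (-276 + 49 + 77)*(-9) - 179 = -150*(-9) - 179 = 1350 - 179 = 1171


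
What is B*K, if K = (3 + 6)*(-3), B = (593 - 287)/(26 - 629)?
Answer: 918/67 ≈ 13.701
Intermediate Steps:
B = -34/67 (B = 306/(-603) = 306*(-1/603) = -34/67 ≈ -0.50746)
K = -27 (K = 9*(-3) = -27)
B*K = -34/67*(-27) = 918/67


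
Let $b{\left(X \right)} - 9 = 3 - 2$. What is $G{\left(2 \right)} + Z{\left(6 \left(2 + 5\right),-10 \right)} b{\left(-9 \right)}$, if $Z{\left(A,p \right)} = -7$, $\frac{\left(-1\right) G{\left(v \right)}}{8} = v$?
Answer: $-86$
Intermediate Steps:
$G{\left(v \right)} = - 8 v$
$b{\left(X \right)} = 10$ ($b{\left(X \right)} = 9 + \left(3 - 2\right) = 9 + 1 = 10$)
$G{\left(2 \right)} + Z{\left(6 \left(2 + 5\right),-10 \right)} b{\left(-9 \right)} = \left(-8\right) 2 - 70 = -16 - 70 = -86$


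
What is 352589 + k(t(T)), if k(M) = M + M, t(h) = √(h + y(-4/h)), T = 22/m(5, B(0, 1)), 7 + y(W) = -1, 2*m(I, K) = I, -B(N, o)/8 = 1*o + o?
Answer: 352589 + 4*√5/5 ≈ 3.5259e+5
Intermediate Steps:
B(N, o) = -16*o (B(N, o) = -8*(1*o + o) = -8*(o + o) = -16*o)
m(I, K) = I/2
y(W) = -8 (y(W) = -7 - 1 = -8)
T = 44/5 (T = 22/(((½)*5)) = 22/(5/2) = 22*(⅖) = 44/5 ≈ 8.8000)
t(h) = √(-8 + h) (t(h) = √(h - 8) = √(-8 + h))
k(M) = 2*M
352589 + k(t(T)) = 352589 + 2*√(-8 + 44/5) = 352589 + 2*√(⅘) = 352589 + 2*(2*√5/5) = 352589 + 4*√5/5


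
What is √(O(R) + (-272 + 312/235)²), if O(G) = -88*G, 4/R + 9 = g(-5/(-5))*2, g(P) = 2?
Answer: 228*√77906/235 ≈ 270.80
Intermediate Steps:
R = -⅘ (R = 4/(-9 + 2*2) = 4/(-9 + 4) = 4/(-5) = 4*(-⅕) = -⅘ ≈ -0.80000)
√(O(R) + (-272 + 312/235)²) = √(-88*(-⅘) + (-272 + 312/235)²) = √(352/5 + (-272 + 312*(1/235))²) = √(352/5 + (-272 + 312/235)²) = √(352/5 + (-63608/235)²) = √(352/5 + 4045977664/55225) = √(4049865504/55225) = 228*√77906/235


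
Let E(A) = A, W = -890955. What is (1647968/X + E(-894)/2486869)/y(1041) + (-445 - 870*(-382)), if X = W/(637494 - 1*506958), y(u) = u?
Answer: 84999036658948070927/256281288117855 ≈ 3.3166e+5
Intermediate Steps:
X = -98995/14504 (X = -890955/(637494 - 1*506958) = -890955/(637494 - 506958) = -890955/130536 = -890955*1/130536 = -98995/14504 ≈ -6.8254)
(1647968/X + E(-894)/2486869)/y(1041) + (-445 - 870*(-382)) = (1647968/(-98995/14504) - 894/2486869)/1041 + (-445 - 870*(-382)) = (1647968*(-14504/98995) - 894*1/2486869)*(1/1041) + (-445 + 332340) = (-23902127872/98995 - 894/2486869)*(1/1041) + 331895 = -59441460927414298/246187596655*1/1041 + 331895 = -59441460927414298/256281288117855 + 331895 = 84999036658948070927/256281288117855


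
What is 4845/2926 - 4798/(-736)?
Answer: 231643/28336 ≈ 8.1749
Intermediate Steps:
4845/2926 - 4798/(-736) = 4845*(1/2926) - 4798*(-1/736) = 255/154 + 2399/368 = 231643/28336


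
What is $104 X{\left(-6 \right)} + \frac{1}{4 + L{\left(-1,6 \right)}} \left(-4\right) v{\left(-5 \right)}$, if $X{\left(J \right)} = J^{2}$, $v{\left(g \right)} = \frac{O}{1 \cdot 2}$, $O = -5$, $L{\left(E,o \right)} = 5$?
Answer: $\frac{33706}{9} \approx 3745.1$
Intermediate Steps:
$v{\left(g \right)} = - \frac{5}{2}$ ($v{\left(g \right)} = - \frac{5}{1 \cdot 2} = - \frac{5}{2}$)
$104 X{\left(-6 \right)} + \frac{1}{4 + L{\left(-1,6 \right)}} \left(-4\right) v{\left(-5 \right)} = 104 \left(-6\right)^{2} + \frac{1}{4 + 5} \left(-4\right) \left(- \frac{5}{2}\right) = 104 \cdot 36 + \frac{1}{9} \left(-4\right) \left(- \frac{5}{2}\right) = 3744 + \frac{1}{9} \left(-4\right) \left(- \frac{5}{2}\right) = 3744 - - \frac{10}{9} = 3744 + \frac{10}{9} = \frac{33706}{9}$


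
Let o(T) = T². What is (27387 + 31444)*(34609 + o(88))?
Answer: 2491669343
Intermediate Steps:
(27387 + 31444)*(34609 + o(88)) = (27387 + 31444)*(34609 + 88²) = 58831*(34609 + 7744) = 58831*42353 = 2491669343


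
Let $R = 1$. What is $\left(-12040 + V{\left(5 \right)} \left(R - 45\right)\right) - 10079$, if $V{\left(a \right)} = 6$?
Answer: $-22383$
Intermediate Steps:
$\left(-12040 + V{\left(5 \right)} \left(R - 45\right)\right) - 10079 = \left(-12040 + 6 \left(1 - 45\right)\right) - 10079 = \left(-12040 + 6 \left(-44\right)\right) - 10079 = \left(-12040 - 264\right) - 10079 = -12304 - 10079 = -22383$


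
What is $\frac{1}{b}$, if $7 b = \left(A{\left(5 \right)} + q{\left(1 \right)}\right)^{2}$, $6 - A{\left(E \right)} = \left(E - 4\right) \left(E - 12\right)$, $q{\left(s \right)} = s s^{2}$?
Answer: $\frac{1}{28} \approx 0.035714$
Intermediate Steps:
$q{\left(s \right)} = s^{3}$
$A{\left(E \right)} = 6 - \left(-12 + E\right) \left(-4 + E\right)$ ($A{\left(E \right)} = 6 - \left(E - 4\right) \left(E - 12\right) = 6 - \left(-4 + E\right) \left(-12 + E\right) = 6 - \left(-12 + E\right) \left(-4 + E\right)$)
$b = 28$ ($b = \frac{\left(\left(-42 - 5^{2} + 16 \cdot 5\right) + 1^{3}\right)^{2}}{7} = \frac{\left(\left(-42 - 25 + 80\right) + 1\right)^{2}}{7} = \frac{\left(13 + 1\right)^{2}}{7} = \frac{14^{2}}{7} = \frac{1}{7} \cdot 196 = 28$)
$\frac{1}{b} = \frac{1}{28}$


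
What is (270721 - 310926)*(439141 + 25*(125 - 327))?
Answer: -17452628655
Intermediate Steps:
(270721 - 310926)*(439141 + 25*(125 - 327)) = -40205*(439141 + 25*(-202)) = -40205*(439141 - 5050) = -40205*434091 = -17452628655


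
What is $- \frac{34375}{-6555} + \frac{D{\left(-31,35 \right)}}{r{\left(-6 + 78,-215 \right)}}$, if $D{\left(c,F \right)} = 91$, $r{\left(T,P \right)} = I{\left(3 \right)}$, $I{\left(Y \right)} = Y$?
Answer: $\frac{46642}{1311} \approx 35.577$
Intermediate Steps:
$r{\left(T,P \right)} = 3$
$- \frac{34375}{-6555} + \frac{D{\left(-31,35 \right)}}{r{\left(-6 + 78,-215 \right)}} = - \frac{34375}{-6555} + \frac{91}{3} = \left(-34375\right) \left(- \frac{1}{6555}\right) + 91 \cdot \frac{1}{3} = \frac{6875}{1311} + \frac{91}{3} = \frac{46642}{1311}$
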